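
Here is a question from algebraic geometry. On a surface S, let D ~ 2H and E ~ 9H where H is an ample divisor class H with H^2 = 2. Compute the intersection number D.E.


Using bilinearity of the intersection pairing on a surface S:
(aH).(bH) = ab * (H.H)
We have H^2 = 2.
D.E = (2H).(9H) = 2*9*2
= 18*2
= 36

36


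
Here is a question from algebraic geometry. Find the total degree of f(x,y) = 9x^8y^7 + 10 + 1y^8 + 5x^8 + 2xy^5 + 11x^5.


Examine each term for its total degree (sum of exponents).
  Term '9x^8y^7' has total degree 8+7 = 15.
  Term '10' has total degree 0+0 = 0.
  Term '1y^8' has total degree 0+8 = 8.
  Term '5x^8' has total degree 8+0 = 8.
  Term '2xy^5' has total degree 1+5 = 6.
  Term '11x^5' has total degree 5+0 = 5.
The maximum total degree among all terms is 15.

15


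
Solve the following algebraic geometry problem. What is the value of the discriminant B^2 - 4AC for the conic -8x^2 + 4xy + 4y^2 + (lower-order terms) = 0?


The discriminant of a conic Ax^2 + Bxy + Cy^2 + ... = 0 is B^2 - 4AC.
B^2 = 4^2 = 16
4AC = 4*(-8)*4 = -128
Discriminant = 16 + 128 = 144

144


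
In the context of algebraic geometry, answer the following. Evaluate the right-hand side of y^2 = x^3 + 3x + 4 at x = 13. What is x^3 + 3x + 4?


Compute x^3 + 3x + 4 at x = 13:
x^3 = 13^3 = 2197
3*x = 3*13 = 39
Sum: 2197 + 39 + 4 = 2240

2240


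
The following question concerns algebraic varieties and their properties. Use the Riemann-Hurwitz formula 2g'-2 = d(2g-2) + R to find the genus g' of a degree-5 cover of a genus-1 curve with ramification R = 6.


Riemann-Hurwitz formula: 2g' - 2 = d(2g - 2) + R
Given: d = 5, g = 1, R = 6
2g' - 2 = 5*(2*1 - 2) + 6
2g' - 2 = 5*0 + 6
2g' - 2 = 0 + 6 = 6
2g' = 8
g' = 4

4


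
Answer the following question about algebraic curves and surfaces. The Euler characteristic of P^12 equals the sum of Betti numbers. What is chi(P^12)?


The complex projective space P^12 has one cell in each even real dimension 0, 2, ..., 24.
The cohomology groups are H^{2k}(P^12) = Z for k = 0,...,12, and 0 otherwise.
Euler characteristic = sum of Betti numbers = 1 per even-dimensional cohomology group.
chi(P^12) = 12 + 1 = 13

13


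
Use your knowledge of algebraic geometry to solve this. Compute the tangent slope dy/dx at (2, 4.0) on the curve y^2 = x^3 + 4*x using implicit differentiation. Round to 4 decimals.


Using implicit differentiation of y^2 = x^3 + 4*x:
2y * dy/dx = 3x^2 + 4
dy/dx = (3x^2 + 4)/(2y)
Numerator: 3*2^2 + 4 = 16
Denominator: 2*4.0 = 8.0
dy/dx = 16/8.0 = 2.0000

2.0000


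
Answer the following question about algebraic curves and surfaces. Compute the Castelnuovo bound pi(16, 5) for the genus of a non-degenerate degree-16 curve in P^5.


Castelnuovo's bound: write d - 1 = m(r-1) + epsilon with 0 <= epsilon < r-1.
d - 1 = 16 - 1 = 15
r - 1 = 5 - 1 = 4
15 = 3*4 + 3, so m = 3, epsilon = 3
pi(d, r) = m(m-1)(r-1)/2 + m*epsilon
= 3*2*4/2 + 3*3
= 24/2 + 9
= 12 + 9 = 21

21


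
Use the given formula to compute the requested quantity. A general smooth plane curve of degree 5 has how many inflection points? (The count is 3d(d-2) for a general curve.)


For a general smooth plane curve C of degree d, the inflection points are
the intersection of C with its Hessian curve, which has degree 3(d-2).
By Bezout, the total intersection number is d * 3(d-2) = 5 * 9 = 45.
For a general curve every flex is ordinary, so each contributes
multiplicity 1 to C·Hess(C), and the number of distinct inflection
points is 3d(d-2).
Inflection points = 3*5*(5-2) = 3*5*3 = 45

45


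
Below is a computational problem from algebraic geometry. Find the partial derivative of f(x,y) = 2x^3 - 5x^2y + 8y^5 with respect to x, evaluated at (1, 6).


df/dx = 3*2*x^2 + 2*(-5)*x^1*y
At (1,6): 3*2*1^2 + 2*(-5)*1^1*6
= 6 - 60
= -54

-54


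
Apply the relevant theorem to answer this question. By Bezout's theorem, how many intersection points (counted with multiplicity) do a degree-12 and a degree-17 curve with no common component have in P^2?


Bezout's theorem states the intersection count equals the product of degrees.
Intersection count = 12 * 17 = 204

204


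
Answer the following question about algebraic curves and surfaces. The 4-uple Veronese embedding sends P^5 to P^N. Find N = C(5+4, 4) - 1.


The Veronese embedding v_d: P^n -> P^N maps each point to all
degree-d monomials in n+1 homogeneous coordinates.
N = C(n+d, d) - 1
N = C(5+4, 4) - 1
N = C(9, 4) - 1
C(9, 4) = 126
N = 126 - 1 = 125

125


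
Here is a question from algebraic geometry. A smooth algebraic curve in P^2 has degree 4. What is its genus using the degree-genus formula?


Using the genus formula for smooth plane curves:
g = (d-1)(d-2)/2
g = (4-1)(4-2)/2
g = 3*2/2
g = 6/2 = 3

3


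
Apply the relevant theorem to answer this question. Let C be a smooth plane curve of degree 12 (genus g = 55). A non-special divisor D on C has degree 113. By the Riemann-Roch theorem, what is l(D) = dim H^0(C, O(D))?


First, compute the genus of a smooth plane curve of degree 12:
g = (d-1)(d-2)/2 = (12-1)(12-2)/2 = 55
For a non-special divisor D (i.e., h^1(D) = 0), Riemann-Roch gives:
l(D) = deg(D) - g + 1
Since deg(D) = 113 >= 2g - 1 = 109, D is non-special.
l(D) = 113 - 55 + 1 = 59

59


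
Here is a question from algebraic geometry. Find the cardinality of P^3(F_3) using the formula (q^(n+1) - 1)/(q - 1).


P^3(F_3) has (q^(n+1) - 1)/(q - 1) points.
= 3^3 + 3^2 + 3^1 + 3^0
= 27 + 9 + 3 + 1
= 40

40


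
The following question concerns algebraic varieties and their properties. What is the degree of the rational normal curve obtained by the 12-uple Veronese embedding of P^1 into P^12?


The rational normal curve in P^12 is the image of P^1 under the 12-uple Veronese.
A general hyperplane in P^12 pulls back to a degree-12 form on P^1, which has 12 zeros,
so the curve meets a general hyperplane in 12 points. Degree = 12.

12


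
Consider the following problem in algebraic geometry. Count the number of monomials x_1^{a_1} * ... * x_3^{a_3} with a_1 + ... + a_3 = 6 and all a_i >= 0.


The number of degree-6 monomials in 3 variables is C(d+n-1, n-1).
= C(6+3-1, 3-1) = C(8, 2)
= 28

28


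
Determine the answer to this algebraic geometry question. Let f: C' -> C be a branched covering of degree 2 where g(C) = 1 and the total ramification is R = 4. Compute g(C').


Riemann-Hurwitz formula: 2g' - 2 = d(2g - 2) + R
Given: d = 2, g = 1, R = 4
2g' - 2 = 2*(2*1 - 2) + 4
2g' - 2 = 2*0 + 4
2g' - 2 = 0 + 4 = 4
2g' = 6
g' = 3

3


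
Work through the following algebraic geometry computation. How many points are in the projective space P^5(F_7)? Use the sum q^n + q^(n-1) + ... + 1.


P^5(F_7) has (q^(n+1) - 1)/(q - 1) points.
= 7^5 + 7^4 + 7^3 + 7^2 + 7^1 + 7^0
= 16807 + 2401 + 343 + 49 + 7 + 1
= 19608

19608


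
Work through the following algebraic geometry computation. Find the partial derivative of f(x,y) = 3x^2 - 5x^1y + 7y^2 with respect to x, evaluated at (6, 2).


df/dx = 2*3*x^1 + 1*(-5)*x^0*y
At (6,2): 2*3*6^1 + 1*(-5)*6^0*2
= 36 - 10
= 26

26


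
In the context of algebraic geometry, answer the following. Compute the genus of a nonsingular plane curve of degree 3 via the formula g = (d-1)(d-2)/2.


Using the genus formula for smooth plane curves:
g = (d-1)(d-2)/2
g = (3-1)(3-2)/2
g = 2*1/2
g = 2/2 = 1

1


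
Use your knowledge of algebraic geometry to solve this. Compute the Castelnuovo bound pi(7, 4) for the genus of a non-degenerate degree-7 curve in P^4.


Castelnuovo's bound: write d - 1 = m(r-1) + epsilon with 0 <= epsilon < r-1.
d - 1 = 7 - 1 = 6
r - 1 = 4 - 1 = 3
6 = 2*3 + 0, so m = 2, epsilon = 0
pi(d, r) = m(m-1)(r-1)/2 + m*epsilon
= 2*1*3/2 + 2*0
= 6/2 + 0
= 3 + 0 = 3

3


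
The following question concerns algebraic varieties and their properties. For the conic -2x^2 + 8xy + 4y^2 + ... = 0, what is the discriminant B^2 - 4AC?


The discriminant of a conic Ax^2 + Bxy + Cy^2 + ... = 0 is B^2 - 4AC.
B^2 = 8^2 = 64
4AC = 4*(-2)*4 = -32
Discriminant = 64 + 32 = 96

96


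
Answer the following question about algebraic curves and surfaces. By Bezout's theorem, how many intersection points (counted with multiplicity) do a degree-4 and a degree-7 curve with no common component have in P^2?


Bezout's theorem states the intersection count equals the product of degrees.
Intersection count = 4 * 7 = 28

28


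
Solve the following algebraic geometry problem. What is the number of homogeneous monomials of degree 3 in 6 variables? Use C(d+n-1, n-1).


The number of degree-3 monomials in 6 variables is C(d+n-1, n-1).
= C(3+6-1, 6-1) = C(8, 5)
= 56

56


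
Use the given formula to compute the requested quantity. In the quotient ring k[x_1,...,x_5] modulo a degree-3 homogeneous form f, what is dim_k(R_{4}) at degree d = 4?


For R = k[x_1,...,x_n]/(f) with f homogeneous of degree e:
The Hilbert series is (1 - t^e)/(1 - t)^n.
So h(d) = C(d+n-1, n-1) - C(d-e+n-1, n-1) for d >= e.
With n=5, e=3, d=4:
C(4+5-1, 5-1) = C(8, 4) = 70
C(4-3+5-1, 5-1) = C(5, 4) = 5
h(4) = 70 - 5 = 65

65


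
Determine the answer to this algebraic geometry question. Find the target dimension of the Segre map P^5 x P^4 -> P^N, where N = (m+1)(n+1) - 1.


The Segre embedding maps P^m x P^n into P^N via
all products of coordinates from each factor.
N = (m+1)(n+1) - 1
N = (5+1)(4+1) - 1
N = 6*5 - 1
N = 30 - 1 = 29

29


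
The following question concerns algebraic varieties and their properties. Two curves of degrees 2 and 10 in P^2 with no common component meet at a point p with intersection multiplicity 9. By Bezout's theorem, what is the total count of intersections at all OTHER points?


By Bezout's theorem, the total intersection number is d1 * d2.
Total = 2 * 10 = 20
Intersection multiplicity at p = 9
Remaining intersections = 20 - 9 = 11

11


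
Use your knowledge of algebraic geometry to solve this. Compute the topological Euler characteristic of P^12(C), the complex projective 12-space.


The complex projective space P^12 has one cell in each even real dimension 0, 2, ..., 24.
The cohomology groups are H^{2k}(P^12) = Z for k = 0,...,12, and 0 otherwise.
Euler characteristic = sum of Betti numbers = 1 per even-dimensional cohomology group.
chi(P^12) = 12 + 1 = 13

13


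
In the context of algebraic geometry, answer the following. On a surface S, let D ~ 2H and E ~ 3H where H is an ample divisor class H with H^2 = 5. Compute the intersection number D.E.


Using bilinearity of the intersection pairing on a surface S:
(aH).(bH) = ab * (H.H)
We have H^2 = 5.
D.E = (2H).(3H) = 2*3*5
= 6*5
= 30

30


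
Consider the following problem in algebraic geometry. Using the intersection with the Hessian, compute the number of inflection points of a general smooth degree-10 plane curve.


For a general smooth plane curve C of degree d, the inflection points are
the intersection of C with its Hessian curve, which has degree 3(d-2).
By Bezout, the total intersection number is d * 3(d-2) = 10 * 24 = 240.
For a general curve every flex is ordinary, so each contributes
multiplicity 1 to C·Hess(C), and the number of distinct inflection
points is 3d(d-2).
Inflection points = 3*10*(10-2) = 3*10*8 = 240

240


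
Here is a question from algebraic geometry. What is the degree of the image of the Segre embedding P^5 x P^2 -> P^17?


The degree of the Segre variety P^5 x P^2 is C(m+n, m).
= C(7, 5)
= 21

21


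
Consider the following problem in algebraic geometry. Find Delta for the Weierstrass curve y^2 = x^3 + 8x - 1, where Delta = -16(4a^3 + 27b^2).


Compute each component:
4a^3 = 4*8^3 = 4*512 = 2048
27b^2 = 27*(-1)^2 = 27*1 = 27
4a^3 + 27b^2 = 2048 + 27 = 2075
Delta = -16*2075 = -33200

-33200


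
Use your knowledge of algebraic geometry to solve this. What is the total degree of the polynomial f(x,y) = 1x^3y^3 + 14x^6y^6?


Examine each term for its total degree (sum of exponents).
  Term '1x^3y^3' has total degree 3+3 = 6.
  Term '14x^6y^6' has total degree 6+6 = 12.
The maximum total degree among all terms is 12.

12


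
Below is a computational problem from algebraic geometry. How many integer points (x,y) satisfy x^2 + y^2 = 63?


Systematically check integer values of x where x^2 <= 63.
For each valid x, check if 63 - x^2 is a perfect square.
Total integer solutions found: 0

0


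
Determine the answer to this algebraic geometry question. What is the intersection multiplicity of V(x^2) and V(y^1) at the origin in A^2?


The intersection multiplicity of V(x^a) and V(y^b) at the origin is:
I(O; V(x^2), V(y^1)) = dim_k(k[x,y]/(x^2, y^1))
A basis for k[x,y]/(x^2, y^1) is the set of monomials x^i * y^j
where 0 <= i < 2 and 0 <= j < 1.
The number of such monomials is 2 * 1 = 2

2


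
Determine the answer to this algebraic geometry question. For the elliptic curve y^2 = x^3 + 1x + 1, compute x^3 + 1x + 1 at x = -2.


Compute x^3 + 1x + 1 at x = -2:
x^3 = (-2)^3 = -8
1*x = 1*(-2) = -2
Sum: -8 - 2 + 1 = -9

-9


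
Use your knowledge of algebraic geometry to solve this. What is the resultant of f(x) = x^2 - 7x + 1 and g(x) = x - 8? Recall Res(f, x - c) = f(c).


For Res(f, x - c), we evaluate f at x = c.
f(8) = 8^2 - 7*8 + 1
= 64 - 56 + 1
= 8 + 1 = 9
Res(f, g) = 9

9


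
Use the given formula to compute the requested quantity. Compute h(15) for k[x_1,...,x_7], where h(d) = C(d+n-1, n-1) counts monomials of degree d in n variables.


The Hilbert function for the polynomial ring in 7 variables is:
h(d) = C(d+n-1, n-1)
h(15) = C(15+7-1, 7-1) = C(21, 6)
= 21! / (6! * 15!)
= 54264

54264


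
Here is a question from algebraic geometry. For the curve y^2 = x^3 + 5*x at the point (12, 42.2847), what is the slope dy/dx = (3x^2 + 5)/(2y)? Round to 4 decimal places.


Using implicit differentiation of y^2 = x^3 + 5*x:
2y * dy/dx = 3x^2 + 5
dy/dx = (3x^2 + 5)/(2y)
Numerator: 3*12^2 + 5 = 437
Denominator: 2*42.2847 = 84.5694
dy/dx = 437/84.5694 = 5.1674

5.1674


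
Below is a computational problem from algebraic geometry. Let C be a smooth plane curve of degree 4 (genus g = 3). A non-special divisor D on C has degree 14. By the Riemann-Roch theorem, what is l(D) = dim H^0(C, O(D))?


First, compute the genus of a smooth plane curve of degree 4:
g = (d-1)(d-2)/2 = (4-1)(4-2)/2 = 3
For a non-special divisor D (i.e., h^1(D) = 0), Riemann-Roch gives:
l(D) = deg(D) - g + 1
Since deg(D) = 14 >= 2g - 1 = 5, D is non-special.
l(D) = 14 - 3 + 1 = 12

12


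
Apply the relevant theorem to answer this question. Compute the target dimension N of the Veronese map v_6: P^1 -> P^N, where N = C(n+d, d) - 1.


The Veronese embedding v_d: P^n -> P^N maps each point to all
degree-d monomials in n+1 homogeneous coordinates.
N = C(n+d, d) - 1
N = C(1+6, 6) - 1
N = C(7, 6) - 1
C(7, 6) = 7
N = 7 - 1 = 6

6


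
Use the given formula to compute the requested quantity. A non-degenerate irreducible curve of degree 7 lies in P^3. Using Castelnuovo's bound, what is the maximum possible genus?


Castelnuovo's bound: write d - 1 = m(r-1) + epsilon with 0 <= epsilon < r-1.
d - 1 = 7 - 1 = 6
r - 1 = 3 - 1 = 2
6 = 3*2 + 0, so m = 3, epsilon = 0
pi(d, r) = m(m-1)(r-1)/2 + m*epsilon
= 3*2*2/2 + 3*0
= 12/2 + 0
= 6 + 0 = 6

6


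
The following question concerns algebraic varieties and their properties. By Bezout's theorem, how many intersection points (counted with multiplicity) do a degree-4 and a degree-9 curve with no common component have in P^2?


Bezout's theorem states the intersection count equals the product of degrees.
Intersection count = 4 * 9 = 36

36


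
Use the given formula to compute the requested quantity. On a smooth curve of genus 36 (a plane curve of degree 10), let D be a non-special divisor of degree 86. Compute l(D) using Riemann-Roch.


First, compute the genus of a smooth plane curve of degree 10:
g = (d-1)(d-2)/2 = (10-1)(10-2)/2 = 36
For a non-special divisor D (i.e., h^1(D) = 0), Riemann-Roch gives:
l(D) = deg(D) - g + 1
Since deg(D) = 86 >= 2g - 1 = 71, D is non-special.
l(D) = 86 - 36 + 1 = 51

51


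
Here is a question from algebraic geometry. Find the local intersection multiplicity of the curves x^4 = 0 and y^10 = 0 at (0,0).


The intersection multiplicity of V(x^a) and V(y^b) at the origin is:
I(O; V(x^4), V(y^10)) = dim_k(k[x,y]/(x^4, y^10))
A basis for k[x,y]/(x^4, y^10) is the set of monomials x^i * y^j
where 0 <= i < 4 and 0 <= j < 10.
The number of such monomials is 4 * 10 = 40

40


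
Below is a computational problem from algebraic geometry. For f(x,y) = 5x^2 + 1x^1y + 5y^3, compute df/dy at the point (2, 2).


df/dy = 1*x^1 + 3*5*y^2
At (2,2): 1*2^1 + 3*5*2^2
= 2 + 60
= 62

62


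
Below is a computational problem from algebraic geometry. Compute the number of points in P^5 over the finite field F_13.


P^5(F_13) has (q^(n+1) - 1)/(q - 1) points.
= 13^5 + 13^4 + 13^3 + 13^2 + 13^1 + 13^0
= 371293 + 28561 + 2197 + 169 + 13 + 1
= 402234

402234


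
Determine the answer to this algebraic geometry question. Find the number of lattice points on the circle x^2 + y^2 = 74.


Systematically check integer values of x where x^2 <= 74.
For each valid x, check if 74 - x^2 is a perfect square.
x=5: 74 - 25 = 49, sqrt = 7 (valid)
x=7: 74 - 49 = 25, sqrt = 5 (valid)
Total integer solutions found: 8

8


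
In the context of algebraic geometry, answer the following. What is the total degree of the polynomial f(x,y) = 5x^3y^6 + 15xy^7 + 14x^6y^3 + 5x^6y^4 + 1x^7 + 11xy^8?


Examine each term for its total degree (sum of exponents).
  Term '5x^3y^6' has total degree 3+6 = 9.
  Term '15xy^7' has total degree 1+7 = 8.
  Term '14x^6y^3' has total degree 6+3 = 9.
  Term '5x^6y^4' has total degree 6+4 = 10.
  Term '1x^7' has total degree 7+0 = 7.
  Term '11xy^8' has total degree 1+8 = 9.
The maximum total degree among all terms is 10.

10


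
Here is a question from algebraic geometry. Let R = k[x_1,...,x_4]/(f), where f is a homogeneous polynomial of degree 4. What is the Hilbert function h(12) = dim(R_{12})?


For R = k[x_1,...,x_n]/(f) with f homogeneous of degree e:
The Hilbert series is (1 - t^e)/(1 - t)^n.
So h(d) = C(d+n-1, n-1) - C(d-e+n-1, n-1) for d >= e.
With n=4, e=4, d=12:
C(12+4-1, 4-1) = C(15, 3) = 455
C(12-4+4-1, 4-1) = C(11, 3) = 165
h(12) = 455 - 165 = 290

290


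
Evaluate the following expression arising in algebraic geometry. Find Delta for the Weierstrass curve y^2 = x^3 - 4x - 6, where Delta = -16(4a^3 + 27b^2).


Compute each component:
4a^3 = 4*(-4)^3 = 4*(-64) = -256
27b^2 = 27*(-6)^2 = 27*36 = 972
4a^3 + 27b^2 = -256 + 972 = 716
Delta = -16*716 = -11456

-11456


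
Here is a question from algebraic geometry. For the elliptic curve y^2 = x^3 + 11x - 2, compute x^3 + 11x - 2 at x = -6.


Compute x^3 + 11x - 2 at x = -6:
x^3 = (-6)^3 = -216
11*x = 11*(-6) = -66
Sum: -216 - 66 - 2 = -284

-284


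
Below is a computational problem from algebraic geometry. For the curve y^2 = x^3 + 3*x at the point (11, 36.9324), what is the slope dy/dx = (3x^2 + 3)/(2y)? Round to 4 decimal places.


Using implicit differentiation of y^2 = x^3 + 3*x:
2y * dy/dx = 3x^2 + 3
dy/dx = (3x^2 + 3)/(2y)
Numerator: 3*11^2 + 3 = 366
Denominator: 2*36.9324 = 73.8648
dy/dx = 366/73.8648 = 4.9550

4.9550


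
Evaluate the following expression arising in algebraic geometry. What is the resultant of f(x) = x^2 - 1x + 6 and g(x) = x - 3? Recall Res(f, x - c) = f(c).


For Res(f, x - c), we evaluate f at x = c.
f(3) = 3^2 - 1*3 + 6
= 9 - 3 + 6
= 6 + 6 = 12
Res(f, g) = 12

12


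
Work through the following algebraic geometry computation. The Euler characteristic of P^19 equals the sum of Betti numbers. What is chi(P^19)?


The complex projective space P^19 has one cell in each even real dimension 0, 2, ..., 38.
The cohomology groups are H^{2k}(P^19) = Z for k = 0,...,19, and 0 otherwise.
Euler characteristic = sum of Betti numbers = 1 per even-dimensional cohomology group.
chi(P^19) = 19 + 1 = 20

20


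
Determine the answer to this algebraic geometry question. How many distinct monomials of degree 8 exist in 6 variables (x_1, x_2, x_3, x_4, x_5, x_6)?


The number of degree-8 monomials in 6 variables is C(d+n-1, n-1).
= C(8+6-1, 6-1) = C(13, 5)
= 1287

1287


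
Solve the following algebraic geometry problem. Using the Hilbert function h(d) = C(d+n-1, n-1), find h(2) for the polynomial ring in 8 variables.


The Hilbert function for the polynomial ring in 8 variables is:
h(d) = C(d+n-1, n-1)
h(2) = C(2+8-1, 8-1) = C(9, 7)
= 9! / (7! * 2!)
= 36

36


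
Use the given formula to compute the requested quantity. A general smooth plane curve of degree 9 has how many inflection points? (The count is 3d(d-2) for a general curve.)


For a general smooth plane curve C of degree d, the inflection points are
the intersection of C with its Hessian curve, which has degree 3(d-2).
By Bezout, the total intersection number is d * 3(d-2) = 9 * 21 = 189.
For a general curve every flex is ordinary, so each contributes
multiplicity 1 to C·Hess(C), and the number of distinct inflection
points is 3d(d-2).
Inflection points = 3*9*(9-2) = 3*9*7 = 189

189


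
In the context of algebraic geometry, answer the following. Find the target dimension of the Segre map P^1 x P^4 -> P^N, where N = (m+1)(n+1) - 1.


The Segre embedding maps P^m x P^n into P^N via
all products of coordinates from each factor.
N = (m+1)(n+1) - 1
N = (1+1)(4+1) - 1
N = 2*5 - 1
N = 10 - 1 = 9

9


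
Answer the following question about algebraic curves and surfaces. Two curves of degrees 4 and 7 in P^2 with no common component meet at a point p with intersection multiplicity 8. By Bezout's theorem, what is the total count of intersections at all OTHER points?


By Bezout's theorem, the total intersection number is d1 * d2.
Total = 4 * 7 = 28
Intersection multiplicity at p = 8
Remaining intersections = 28 - 8 = 20

20


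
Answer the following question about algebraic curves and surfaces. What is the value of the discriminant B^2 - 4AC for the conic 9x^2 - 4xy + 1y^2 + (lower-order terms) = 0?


The discriminant of a conic Ax^2 + Bxy + Cy^2 + ... = 0 is B^2 - 4AC.
B^2 = (-4)^2 = 16
4AC = 4*9*1 = 36
Discriminant = 16 - 36 = -20

-20


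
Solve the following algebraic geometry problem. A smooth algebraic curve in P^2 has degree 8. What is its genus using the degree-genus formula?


Using the genus formula for smooth plane curves:
g = (d-1)(d-2)/2
g = (8-1)(8-2)/2
g = 7*6/2
g = 42/2 = 21

21


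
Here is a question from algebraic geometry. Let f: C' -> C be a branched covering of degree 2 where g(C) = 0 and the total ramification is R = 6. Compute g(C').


Riemann-Hurwitz formula: 2g' - 2 = d(2g - 2) + R
Given: d = 2, g = 0, R = 6
2g' - 2 = 2*(2*0 - 2) + 6
2g' - 2 = 2*(-2) + 6
2g' - 2 = -4 + 6 = 2
2g' = 4
g' = 2

2


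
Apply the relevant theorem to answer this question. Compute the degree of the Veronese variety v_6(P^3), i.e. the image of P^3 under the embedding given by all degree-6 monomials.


The Veronese variety v_6(P^3) has degree d^r.
d^r = 6^3 = 216

216


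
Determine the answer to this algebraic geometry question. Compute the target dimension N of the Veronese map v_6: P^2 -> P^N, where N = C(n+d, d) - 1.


The Veronese embedding v_d: P^n -> P^N maps each point to all
degree-d monomials in n+1 homogeneous coordinates.
N = C(n+d, d) - 1
N = C(2+6, 6) - 1
N = C(8, 6) - 1
C(8, 6) = 28
N = 28 - 1 = 27

27


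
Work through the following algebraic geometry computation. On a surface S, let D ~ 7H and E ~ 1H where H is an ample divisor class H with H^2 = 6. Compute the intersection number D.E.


Using bilinearity of the intersection pairing on a surface S:
(aH).(bH) = ab * (H.H)
We have H^2 = 6.
D.E = (7H).(1H) = 7*1*6
= 7*6
= 42

42


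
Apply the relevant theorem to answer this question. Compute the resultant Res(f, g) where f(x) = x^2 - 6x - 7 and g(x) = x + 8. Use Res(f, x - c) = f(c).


For Res(f, x - c), we evaluate f at x = c.
f(-8) = (-8)^2 - 6*(-8) - 7
= 64 + 48 - 7
= 112 - 7 = 105
Res(f, g) = 105

105


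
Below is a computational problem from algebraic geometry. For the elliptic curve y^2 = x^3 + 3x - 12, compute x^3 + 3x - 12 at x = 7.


Compute x^3 + 3x - 12 at x = 7:
x^3 = 7^3 = 343
3*x = 3*7 = 21
Sum: 343 + 21 - 12 = 352

352


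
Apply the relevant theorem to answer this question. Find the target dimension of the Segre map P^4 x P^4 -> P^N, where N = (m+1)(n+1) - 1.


The Segre embedding maps P^m x P^n into P^N via
all products of coordinates from each factor.
N = (m+1)(n+1) - 1
N = (4+1)(4+1) - 1
N = 5*5 - 1
N = 25 - 1 = 24

24


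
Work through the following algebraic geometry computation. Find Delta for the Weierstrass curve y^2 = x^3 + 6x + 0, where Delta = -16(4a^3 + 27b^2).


Compute each component:
4a^3 = 4*6^3 = 4*216 = 864
27b^2 = 27*0^2 = 27*0 = 0
4a^3 + 27b^2 = 864 + 0 = 864
Delta = -16*864 = -13824

-13824


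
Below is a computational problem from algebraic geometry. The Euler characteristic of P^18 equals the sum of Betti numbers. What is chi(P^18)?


The complex projective space P^18 has one cell in each even real dimension 0, 2, ..., 36.
The cohomology groups are H^{2k}(P^18) = Z for k = 0,...,18, and 0 otherwise.
Euler characteristic = sum of Betti numbers = 1 per even-dimensional cohomology group.
chi(P^18) = 18 + 1 = 19

19


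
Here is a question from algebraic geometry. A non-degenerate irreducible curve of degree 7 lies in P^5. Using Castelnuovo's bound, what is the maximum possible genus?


Castelnuovo's bound: write d - 1 = m(r-1) + epsilon with 0 <= epsilon < r-1.
d - 1 = 7 - 1 = 6
r - 1 = 5 - 1 = 4
6 = 1*4 + 2, so m = 1, epsilon = 2
pi(d, r) = m(m-1)(r-1)/2 + m*epsilon
= 1*0*4/2 + 1*2
= 0/2 + 2
= 0 + 2 = 2

2


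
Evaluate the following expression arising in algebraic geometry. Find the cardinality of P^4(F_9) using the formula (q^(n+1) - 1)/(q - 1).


P^4(F_9) has (q^(n+1) - 1)/(q - 1) points.
= 9^4 + 9^3 + 9^2 + 9^1 + 9^0
= 6561 + 729 + 81 + 9 + 1
= 7381

7381


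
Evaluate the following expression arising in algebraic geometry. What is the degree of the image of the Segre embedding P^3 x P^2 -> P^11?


The degree of the Segre variety P^3 x P^2 is C(m+n, m).
= C(5, 3)
= 10

10


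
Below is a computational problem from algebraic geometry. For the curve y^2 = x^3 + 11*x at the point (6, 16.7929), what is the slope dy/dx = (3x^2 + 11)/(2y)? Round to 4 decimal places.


Using implicit differentiation of y^2 = x^3 + 11*x:
2y * dy/dx = 3x^2 + 11
dy/dx = (3x^2 + 11)/(2y)
Numerator: 3*6^2 + 11 = 119
Denominator: 2*16.7929 = 33.5858
dy/dx = 119/33.5858 = 3.5432

3.5432


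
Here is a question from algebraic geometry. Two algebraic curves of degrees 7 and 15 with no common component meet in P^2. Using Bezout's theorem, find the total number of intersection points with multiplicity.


Bezout's theorem states the intersection count equals the product of degrees.
Intersection count = 7 * 15 = 105

105


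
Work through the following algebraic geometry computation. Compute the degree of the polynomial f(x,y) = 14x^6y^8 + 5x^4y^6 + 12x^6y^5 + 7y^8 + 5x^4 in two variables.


Examine each term for its total degree (sum of exponents).
  Term '14x^6y^8' has total degree 6+8 = 14.
  Term '5x^4y^6' has total degree 4+6 = 10.
  Term '12x^6y^5' has total degree 6+5 = 11.
  Term '7y^8' has total degree 0+8 = 8.
  Term '5x^4' has total degree 4+0 = 4.
The maximum total degree among all terms is 14.

14


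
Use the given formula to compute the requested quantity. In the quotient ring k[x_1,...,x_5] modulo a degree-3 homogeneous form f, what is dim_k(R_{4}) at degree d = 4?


For R = k[x_1,...,x_n]/(f) with f homogeneous of degree e:
The Hilbert series is (1 - t^e)/(1 - t)^n.
So h(d) = C(d+n-1, n-1) - C(d-e+n-1, n-1) for d >= e.
With n=5, e=3, d=4:
C(4+5-1, 5-1) = C(8, 4) = 70
C(4-3+5-1, 5-1) = C(5, 4) = 5
h(4) = 70 - 5 = 65

65


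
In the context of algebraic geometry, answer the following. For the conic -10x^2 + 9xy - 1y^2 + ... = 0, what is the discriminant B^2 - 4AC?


The discriminant of a conic Ax^2 + Bxy + Cy^2 + ... = 0 is B^2 - 4AC.
B^2 = 9^2 = 81
4AC = 4*(-10)*(-1) = 40
Discriminant = 81 - 40 = 41

41


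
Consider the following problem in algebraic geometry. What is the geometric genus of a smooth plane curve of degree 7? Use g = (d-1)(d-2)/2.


Using the genus formula for smooth plane curves:
g = (d-1)(d-2)/2
g = (7-1)(7-2)/2
g = 6*5/2
g = 30/2 = 15

15


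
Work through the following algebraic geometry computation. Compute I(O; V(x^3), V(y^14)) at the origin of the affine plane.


The intersection multiplicity of V(x^a) and V(y^b) at the origin is:
I(O; V(x^3), V(y^14)) = dim_k(k[x,y]/(x^3, y^14))
A basis for k[x,y]/(x^3, y^14) is the set of monomials x^i * y^j
where 0 <= i < 3 and 0 <= j < 14.
The number of such monomials is 3 * 14 = 42

42


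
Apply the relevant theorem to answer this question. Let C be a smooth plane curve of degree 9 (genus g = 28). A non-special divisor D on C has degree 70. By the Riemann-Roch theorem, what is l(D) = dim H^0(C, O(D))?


First, compute the genus of a smooth plane curve of degree 9:
g = (d-1)(d-2)/2 = (9-1)(9-2)/2 = 28
For a non-special divisor D (i.e., h^1(D) = 0), Riemann-Roch gives:
l(D) = deg(D) - g + 1
Since deg(D) = 70 >= 2g - 1 = 55, D is non-special.
l(D) = 70 - 28 + 1 = 43

43


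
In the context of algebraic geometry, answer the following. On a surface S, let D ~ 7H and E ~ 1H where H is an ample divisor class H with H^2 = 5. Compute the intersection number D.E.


Using bilinearity of the intersection pairing on a surface S:
(aH).(bH) = ab * (H.H)
We have H^2 = 5.
D.E = (7H).(1H) = 7*1*5
= 7*5
= 35

35


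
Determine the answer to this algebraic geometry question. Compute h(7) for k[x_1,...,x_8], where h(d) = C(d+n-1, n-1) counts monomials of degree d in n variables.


The Hilbert function for the polynomial ring in 8 variables is:
h(d) = C(d+n-1, n-1)
h(7) = C(7+8-1, 8-1) = C(14, 7)
= 14! / (7! * 7!)
= 3432

3432


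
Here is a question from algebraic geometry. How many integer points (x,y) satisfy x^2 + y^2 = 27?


Systematically check integer values of x where x^2 <= 27.
For each valid x, check if 27 - x^2 is a perfect square.
Total integer solutions found: 0

0


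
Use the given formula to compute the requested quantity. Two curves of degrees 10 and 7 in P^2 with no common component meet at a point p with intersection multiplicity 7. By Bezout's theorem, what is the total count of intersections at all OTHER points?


By Bezout's theorem, the total intersection number is d1 * d2.
Total = 10 * 7 = 70
Intersection multiplicity at p = 7
Remaining intersections = 70 - 7 = 63

63


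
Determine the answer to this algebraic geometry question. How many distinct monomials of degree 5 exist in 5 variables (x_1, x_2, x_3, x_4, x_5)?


The number of degree-5 monomials in 5 variables is C(d+n-1, n-1).
= C(5+5-1, 5-1) = C(9, 4)
= 126

126


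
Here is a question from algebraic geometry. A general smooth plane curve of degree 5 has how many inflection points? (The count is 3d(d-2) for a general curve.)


For a general smooth plane curve C of degree d, the inflection points are
the intersection of C with its Hessian curve, which has degree 3(d-2).
By Bezout, the total intersection number is d * 3(d-2) = 5 * 9 = 45.
For a general curve every flex is ordinary, so each contributes
multiplicity 1 to C·Hess(C), and the number of distinct inflection
points is 3d(d-2).
Inflection points = 3*5*(5-2) = 3*5*3 = 45

45


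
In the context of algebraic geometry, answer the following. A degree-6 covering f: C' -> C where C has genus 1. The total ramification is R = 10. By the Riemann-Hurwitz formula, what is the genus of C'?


Riemann-Hurwitz formula: 2g' - 2 = d(2g - 2) + R
Given: d = 6, g = 1, R = 10
2g' - 2 = 6*(2*1 - 2) + 10
2g' - 2 = 6*0 + 10
2g' - 2 = 0 + 10 = 10
2g' = 12
g' = 6

6


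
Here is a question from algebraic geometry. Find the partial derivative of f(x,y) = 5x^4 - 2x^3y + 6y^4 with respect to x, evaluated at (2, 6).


df/dx = 4*5*x^3 + 3*(-2)*x^2*y
At (2,6): 4*5*2^3 + 3*(-2)*2^2*6
= 160 - 144
= 16

16


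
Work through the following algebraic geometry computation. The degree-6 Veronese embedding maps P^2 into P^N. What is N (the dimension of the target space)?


The Veronese embedding v_d: P^n -> P^N maps each point to all
degree-d monomials in n+1 homogeneous coordinates.
N = C(n+d, d) - 1
N = C(2+6, 6) - 1
N = C(8, 6) - 1
C(8, 6) = 28
N = 28 - 1 = 27

27


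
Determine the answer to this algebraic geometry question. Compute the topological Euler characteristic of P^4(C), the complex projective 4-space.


The complex projective space P^4 has one cell in each even real dimension 0, 2, ..., 8.
The cohomology groups are H^{2k}(P^4) = Z for k = 0,...,4, and 0 otherwise.
Euler characteristic = sum of Betti numbers = 1 per even-dimensional cohomology group.
chi(P^4) = 4 + 1 = 5

5


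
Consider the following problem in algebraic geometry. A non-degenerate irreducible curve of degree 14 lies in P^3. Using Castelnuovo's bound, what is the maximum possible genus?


Castelnuovo's bound: write d - 1 = m(r-1) + epsilon with 0 <= epsilon < r-1.
d - 1 = 14 - 1 = 13
r - 1 = 3 - 1 = 2
13 = 6*2 + 1, so m = 6, epsilon = 1
pi(d, r) = m(m-1)(r-1)/2 + m*epsilon
= 6*5*2/2 + 6*1
= 60/2 + 6
= 30 + 6 = 36

36


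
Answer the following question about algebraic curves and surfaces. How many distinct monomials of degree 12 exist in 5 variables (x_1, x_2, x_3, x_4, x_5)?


The number of degree-12 monomials in 5 variables is C(d+n-1, n-1).
= C(12+5-1, 5-1) = C(16, 4)
= 1820

1820


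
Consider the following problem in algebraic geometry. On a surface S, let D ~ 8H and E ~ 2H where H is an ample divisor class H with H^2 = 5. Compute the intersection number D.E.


Using bilinearity of the intersection pairing on a surface S:
(aH).(bH) = ab * (H.H)
We have H^2 = 5.
D.E = (8H).(2H) = 8*2*5
= 16*5
= 80

80


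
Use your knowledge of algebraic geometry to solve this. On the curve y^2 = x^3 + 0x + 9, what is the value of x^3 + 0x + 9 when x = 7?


Compute x^3 + 0x + 9 at x = 7:
x^3 = 7^3 = 343
0*x = 0*7 = 0
Sum: 343 + 0 + 9 = 352

352


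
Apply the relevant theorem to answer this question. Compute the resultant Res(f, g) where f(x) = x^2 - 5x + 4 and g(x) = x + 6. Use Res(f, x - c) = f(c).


For Res(f, x - c), we evaluate f at x = c.
f(-6) = (-6)^2 - 5*(-6) + 4
= 36 + 30 + 4
= 66 + 4 = 70
Res(f, g) = 70

70


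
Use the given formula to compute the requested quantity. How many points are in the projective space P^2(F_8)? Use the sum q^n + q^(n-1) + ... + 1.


P^2(F_8) has (q^(n+1) - 1)/(q - 1) points.
= 8^2 + 8^1 + 8^0
= 64 + 8 + 1
= 73

73


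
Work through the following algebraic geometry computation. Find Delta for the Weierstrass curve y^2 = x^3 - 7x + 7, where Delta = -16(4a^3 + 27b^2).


Compute each component:
4a^3 = 4*(-7)^3 = 4*(-343) = -1372
27b^2 = 27*7^2 = 27*49 = 1323
4a^3 + 27b^2 = -1372 + 1323 = -49
Delta = -16*(-49) = 784

784


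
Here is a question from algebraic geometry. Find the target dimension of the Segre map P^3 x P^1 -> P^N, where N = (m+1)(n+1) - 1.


The Segre embedding maps P^m x P^n into P^N via
all products of coordinates from each factor.
N = (m+1)(n+1) - 1
N = (3+1)(1+1) - 1
N = 4*2 - 1
N = 8 - 1 = 7

7


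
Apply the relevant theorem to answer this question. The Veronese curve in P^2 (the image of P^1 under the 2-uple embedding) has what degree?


The rational normal curve in P^2 is the image of P^1 under the 2-uple Veronese.
A general hyperplane in P^2 pulls back to a degree-2 form on P^1, which has 2 zeros,
so the curve meets a general hyperplane in 2 points. Degree = 2.

2


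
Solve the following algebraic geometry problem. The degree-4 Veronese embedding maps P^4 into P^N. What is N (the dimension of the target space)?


The Veronese embedding v_d: P^n -> P^N maps each point to all
degree-d monomials in n+1 homogeneous coordinates.
N = C(n+d, d) - 1
N = C(4+4, 4) - 1
N = C(8, 4) - 1
C(8, 4) = 70
N = 70 - 1 = 69

69


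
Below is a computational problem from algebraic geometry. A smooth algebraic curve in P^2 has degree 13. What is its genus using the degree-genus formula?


Using the genus formula for smooth plane curves:
g = (d-1)(d-2)/2
g = (13-1)(13-2)/2
g = 12*11/2
g = 132/2 = 66

66


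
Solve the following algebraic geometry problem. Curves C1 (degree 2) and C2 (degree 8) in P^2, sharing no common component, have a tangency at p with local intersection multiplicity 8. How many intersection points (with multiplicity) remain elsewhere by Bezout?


By Bezout's theorem, the total intersection number is d1 * d2.
Total = 2 * 8 = 16
Intersection multiplicity at p = 8
Remaining intersections = 16 - 8 = 8

8


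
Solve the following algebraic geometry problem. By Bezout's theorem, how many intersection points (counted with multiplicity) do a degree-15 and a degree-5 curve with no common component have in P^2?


Bezout's theorem states the intersection count equals the product of degrees.
Intersection count = 15 * 5 = 75

75


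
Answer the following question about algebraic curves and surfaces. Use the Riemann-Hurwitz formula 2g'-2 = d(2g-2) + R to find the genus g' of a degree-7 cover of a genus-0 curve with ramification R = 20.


Riemann-Hurwitz formula: 2g' - 2 = d(2g - 2) + R
Given: d = 7, g = 0, R = 20
2g' - 2 = 7*(2*0 - 2) + 20
2g' - 2 = 7*(-2) + 20
2g' - 2 = -14 + 20 = 6
2g' = 8
g' = 4

4


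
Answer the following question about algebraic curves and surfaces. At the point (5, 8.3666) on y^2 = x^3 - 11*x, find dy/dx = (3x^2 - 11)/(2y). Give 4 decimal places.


Using implicit differentiation of y^2 = x^3 - 11*x:
2y * dy/dx = 3x^2 - 11
dy/dx = (3x^2 - 11)/(2y)
Numerator: 3*5^2 - 11 = 64
Denominator: 2*8.3666 = 16.7332
dy/dx = 64/16.7332 = 3.8247

3.8247


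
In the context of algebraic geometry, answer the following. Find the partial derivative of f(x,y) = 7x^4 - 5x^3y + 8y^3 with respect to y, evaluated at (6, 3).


df/dy = (-5)*x^3 + 3*8*y^2
At (6,3): (-5)*6^3 + 3*8*3^2
= -1080 + 216
= -864

-864


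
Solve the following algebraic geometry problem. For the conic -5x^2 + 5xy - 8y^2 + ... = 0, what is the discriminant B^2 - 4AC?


The discriminant of a conic Ax^2 + Bxy + Cy^2 + ... = 0 is B^2 - 4AC.
B^2 = 5^2 = 25
4AC = 4*(-5)*(-8) = 160
Discriminant = 25 - 160 = -135

-135


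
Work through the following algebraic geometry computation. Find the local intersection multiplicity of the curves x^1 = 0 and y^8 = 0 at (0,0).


The intersection multiplicity of V(x^a) and V(y^b) at the origin is:
I(O; V(x^1), V(y^8)) = dim_k(k[x,y]/(x^1, y^8))
A basis for k[x,y]/(x^1, y^8) is the set of monomials x^i * y^j
where 0 <= i < 1 and 0 <= j < 8.
The number of such monomials is 1 * 8 = 8

8


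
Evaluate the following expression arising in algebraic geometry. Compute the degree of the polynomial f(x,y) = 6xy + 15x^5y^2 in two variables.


Examine each term for its total degree (sum of exponents).
  Term '6xy' has total degree 1+1 = 2.
  Term '15x^5y^2' has total degree 5+2 = 7.
The maximum total degree among all terms is 7.

7


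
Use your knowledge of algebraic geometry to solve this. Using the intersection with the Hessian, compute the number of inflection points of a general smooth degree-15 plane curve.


For a general smooth plane curve C of degree d, the inflection points are
the intersection of C with its Hessian curve, which has degree 3(d-2).
By Bezout, the total intersection number is d * 3(d-2) = 15 * 39 = 585.
For a general curve every flex is ordinary, so each contributes
multiplicity 1 to C·Hess(C), and the number of distinct inflection
points is 3d(d-2).
Inflection points = 3*15*(15-2) = 3*15*13 = 585

585


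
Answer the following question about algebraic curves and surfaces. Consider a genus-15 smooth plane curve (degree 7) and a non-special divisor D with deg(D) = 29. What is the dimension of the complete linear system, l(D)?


First, compute the genus of a smooth plane curve of degree 7:
g = (d-1)(d-2)/2 = (7-1)(7-2)/2 = 15
For a non-special divisor D (i.e., h^1(D) = 0), Riemann-Roch gives:
l(D) = deg(D) - g + 1
Since deg(D) = 29 >= 2g - 1 = 29, D is non-special.
l(D) = 29 - 15 + 1 = 15

15
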